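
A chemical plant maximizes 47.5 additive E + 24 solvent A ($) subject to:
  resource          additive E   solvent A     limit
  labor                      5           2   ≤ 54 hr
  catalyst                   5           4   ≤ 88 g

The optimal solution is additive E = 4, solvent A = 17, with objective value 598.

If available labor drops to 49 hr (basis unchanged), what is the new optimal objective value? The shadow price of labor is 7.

Δb = -5, so new z* = 598 + (7)·(-5) = 598 − 35 = 563.

563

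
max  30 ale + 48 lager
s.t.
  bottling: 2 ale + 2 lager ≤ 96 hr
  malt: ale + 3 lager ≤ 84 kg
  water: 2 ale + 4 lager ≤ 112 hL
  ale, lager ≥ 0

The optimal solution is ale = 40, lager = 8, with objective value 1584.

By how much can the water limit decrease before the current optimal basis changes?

16

Binding constraints: bottling, water. The basis is B = [[2,2],[2,4]] with det 4.
Per unit decrease in water, x* moves by d = (0.5, -0.5).
The basis stays optimal until lager reaches 0; allowable decrease = 16 hL.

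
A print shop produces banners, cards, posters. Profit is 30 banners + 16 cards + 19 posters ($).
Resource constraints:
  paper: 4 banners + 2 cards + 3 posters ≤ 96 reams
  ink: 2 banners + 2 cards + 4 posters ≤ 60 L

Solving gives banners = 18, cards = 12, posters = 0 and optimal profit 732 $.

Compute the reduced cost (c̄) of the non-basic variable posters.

-6

Both paper and ink are binding at x*.
The binding rows give the dual system: 4·y_paper + 2·y_ink = 30 and 2·y_paper + 2·y_ink = 16.
Solving: y_paper = 7, y_ink = 1.
Reduced cost of posters: c₃ − yᵀa₃ = 19 − (7·3 + 1·4) = 19 − 25 = -6.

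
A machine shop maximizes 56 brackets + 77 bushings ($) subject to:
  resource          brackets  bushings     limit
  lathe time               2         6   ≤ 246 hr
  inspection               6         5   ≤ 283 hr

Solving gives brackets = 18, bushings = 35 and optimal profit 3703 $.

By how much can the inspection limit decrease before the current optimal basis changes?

78

Binding constraints: lathe time, inspection. The basis is B = [[2,6],[6,5]] with det -26.
Per unit decrease in inspection, x* moves by d = (-0.2308, 0.0769).
The basis stays optimal until brackets reaches 0; allowable decrease = 78 hr.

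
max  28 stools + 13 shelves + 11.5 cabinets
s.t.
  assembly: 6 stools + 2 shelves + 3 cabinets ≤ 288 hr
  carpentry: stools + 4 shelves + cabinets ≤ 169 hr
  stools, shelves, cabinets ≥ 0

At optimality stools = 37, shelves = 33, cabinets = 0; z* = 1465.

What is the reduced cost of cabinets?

-3

Check each constraint at x*: assembly 288/288 (tight); carpentry 169/169 (tight).
Dual feasibility on the basic columns requires 6·y_assembly + 1·y_carpentry = 28, 2·y_assembly + 4·y_carpentry = 13.
Solving: y_assembly = 4.5, y_carpentry = 1.
Reduced cost of cabinets: c₃ − yᵀa₃ = 11.5 − (4.5·3 + 1·1) = 11.5 − 14.5 = -3.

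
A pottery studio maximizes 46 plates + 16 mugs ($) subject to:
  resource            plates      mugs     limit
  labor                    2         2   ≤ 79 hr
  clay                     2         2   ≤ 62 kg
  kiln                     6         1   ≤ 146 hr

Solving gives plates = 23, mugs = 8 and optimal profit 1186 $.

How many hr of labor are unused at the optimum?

labor used = 2·23 + 2·8 = 62; slack = 79 − 62 = 17.

17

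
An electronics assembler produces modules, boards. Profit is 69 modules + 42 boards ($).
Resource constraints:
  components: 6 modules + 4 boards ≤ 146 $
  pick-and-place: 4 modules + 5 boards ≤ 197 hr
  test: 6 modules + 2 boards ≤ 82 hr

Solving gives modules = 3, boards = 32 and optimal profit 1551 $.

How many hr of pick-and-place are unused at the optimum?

25

pick-and-place used = 4·3 + 5·32 = 172; slack = 197 − 172 = 25.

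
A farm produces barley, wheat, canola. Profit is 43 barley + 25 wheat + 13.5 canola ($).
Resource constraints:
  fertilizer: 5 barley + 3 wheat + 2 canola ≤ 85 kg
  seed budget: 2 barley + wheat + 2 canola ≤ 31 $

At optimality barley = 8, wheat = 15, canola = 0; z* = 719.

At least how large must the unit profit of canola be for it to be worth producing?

Check each constraint at x*: fertilizer 85/85 (tight); seed budget 31/31 (tight).
Dual feasibility on the basic columns requires 5·y_fertilizer + 2·y_seed budget = 43, 3·y_fertilizer + 1·y_seed budget = 25.
Solving: y_fertilizer = 7, y_seed budget = 4.
canola enters the basis when its profit ≥ yᵀa₃ = 7·2 + 4·2 = 22.

22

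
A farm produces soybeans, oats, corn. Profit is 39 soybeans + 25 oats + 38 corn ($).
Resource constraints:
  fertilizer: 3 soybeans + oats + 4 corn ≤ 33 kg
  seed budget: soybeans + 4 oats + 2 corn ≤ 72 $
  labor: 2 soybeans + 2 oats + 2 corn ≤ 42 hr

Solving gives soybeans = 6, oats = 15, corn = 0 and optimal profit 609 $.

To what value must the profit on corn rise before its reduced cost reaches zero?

46

Check each constraint at x*: fertilizer 33/33 (tight); seed budget 66/72 (slack 6); labor 42/42 (tight).
Since seed budget is not tight, its dual is 0.
The binding rows give the dual system: 3·y_fertilizer + 2·y_labor = 39 and 1·y_fertilizer + 2·y_labor = 25.
→ y_fertilizer = 7 and y_labor = 9.
corn enters the basis when its profit ≥ yᵀa₃ = 7·4 + 9·2 = 46.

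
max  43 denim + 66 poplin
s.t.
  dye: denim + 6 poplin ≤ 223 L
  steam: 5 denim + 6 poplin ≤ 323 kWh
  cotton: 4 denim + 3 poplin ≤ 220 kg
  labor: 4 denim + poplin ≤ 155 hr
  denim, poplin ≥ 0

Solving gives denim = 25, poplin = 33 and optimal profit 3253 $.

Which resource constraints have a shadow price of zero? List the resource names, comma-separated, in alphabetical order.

cotton, labor

dye: 223/223 (binding)
steam: 323/323 (binding)
cotton: 199/220 (slack 21)
labor: 133/155 (slack 22)
By complementary slackness, a constraint with positive slack has shadow price 0 → cotton, labor.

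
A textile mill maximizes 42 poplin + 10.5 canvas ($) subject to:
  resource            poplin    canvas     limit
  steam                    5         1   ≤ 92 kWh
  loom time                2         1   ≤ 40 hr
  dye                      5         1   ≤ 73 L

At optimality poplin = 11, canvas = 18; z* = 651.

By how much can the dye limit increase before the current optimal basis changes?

19

Binding constraints: loom time, dye. The basis is B = [[2,1],[5,1]] with det -3.
Per unit increase in dye, x* moves by d = (0.3333, -0.6667).
The basis stays optimal until steam becomes binding; allowable increase = 19 L.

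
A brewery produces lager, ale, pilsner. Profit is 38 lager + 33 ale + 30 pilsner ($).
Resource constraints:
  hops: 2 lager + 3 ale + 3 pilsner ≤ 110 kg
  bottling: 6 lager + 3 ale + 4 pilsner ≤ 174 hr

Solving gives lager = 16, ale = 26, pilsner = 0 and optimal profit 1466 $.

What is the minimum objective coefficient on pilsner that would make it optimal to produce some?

Both hops and bottling are binding at x*.
The binding rows give the dual system: 2·y_hops + 6·y_bottling = 38 and 3·y_hops + 3·y_bottling = 33.
This yields shadow prices y_hops = 7, y_bottling = 4.
pilsner enters the basis when its profit ≥ yᵀa₃ = 7·3 + 4·4 = 37.

37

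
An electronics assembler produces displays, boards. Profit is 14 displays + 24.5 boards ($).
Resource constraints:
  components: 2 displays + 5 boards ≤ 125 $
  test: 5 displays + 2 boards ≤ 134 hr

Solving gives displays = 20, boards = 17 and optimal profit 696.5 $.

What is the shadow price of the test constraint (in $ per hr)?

At the optimum: components uses 125 of 125 (binding); test uses 134 of 134 (binding).
From A_Bᵀ y = c: 2·y_components + 5·y_test = 14; 5·y_components + 2·y_test = 24.5.
→ y_components = 4.5 and y_test = 1.
Shadow price of test = 1.

1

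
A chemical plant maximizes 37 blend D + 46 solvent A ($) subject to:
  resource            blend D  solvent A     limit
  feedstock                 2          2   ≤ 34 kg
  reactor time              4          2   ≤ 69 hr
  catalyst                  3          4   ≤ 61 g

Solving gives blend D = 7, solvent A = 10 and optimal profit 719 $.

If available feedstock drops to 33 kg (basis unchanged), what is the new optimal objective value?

714

Check each constraint at x*: feedstock 34/34 (tight); reactor time 48/69 (slack 21); catalyst 61/61 (tight).
Slack constraints have shadow price 0 (complementary slackness).
Dual feasibility on the basic columns requires 2·y_feedstock + 3·y_catalyst = 37, 2·y_feedstock + 4·y_catalyst = 46.
This yields shadow prices y_feedstock = 5, y_catalyst = 9.
Δz = y_feedstock·Δb = 5 × (-1) = -5, so new z* = 719 − 5 = 714.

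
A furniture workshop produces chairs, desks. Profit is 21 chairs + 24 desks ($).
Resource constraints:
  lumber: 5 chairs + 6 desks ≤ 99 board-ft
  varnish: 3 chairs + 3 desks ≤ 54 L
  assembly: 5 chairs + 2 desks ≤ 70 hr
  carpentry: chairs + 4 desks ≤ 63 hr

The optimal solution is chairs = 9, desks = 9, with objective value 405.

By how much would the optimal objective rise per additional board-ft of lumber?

3

Check each constraint at x*: lumber 99/99 (tight); varnish 54/54 (tight); assembly 63/70 (slack 7); carpentry 45/63 (slack 18).
By complementary slackness, y = 0 for the non-binding constraints.
From A_Bᵀ y = c: 5·y_lumber + 3·y_varnish = 21; 6·y_lumber + 3·y_varnish = 24.
This yields shadow prices y_lumber = 3, y_varnish = 2.
Shadow price of lumber = 3.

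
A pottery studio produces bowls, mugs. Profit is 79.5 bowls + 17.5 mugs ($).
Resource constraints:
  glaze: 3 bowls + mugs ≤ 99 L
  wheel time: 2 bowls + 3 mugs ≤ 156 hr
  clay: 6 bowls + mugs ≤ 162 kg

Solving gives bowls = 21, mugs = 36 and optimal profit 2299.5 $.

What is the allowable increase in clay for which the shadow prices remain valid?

Binding constraints: glaze, clay. The basis is B = [[3,1],[6,1]] with det -3.
Per unit increase in clay, x* moves by d = (0.3333, -1).
The basis stays optimal until mugs reaches 0; allowable increase = 36 kg.

36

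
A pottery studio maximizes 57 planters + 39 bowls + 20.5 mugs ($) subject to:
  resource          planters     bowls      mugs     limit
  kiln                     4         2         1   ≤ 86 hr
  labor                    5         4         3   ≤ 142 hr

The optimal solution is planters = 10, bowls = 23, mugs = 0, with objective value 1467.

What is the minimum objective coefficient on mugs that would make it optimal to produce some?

Both kiln and labor are binding at x*.
The binding rows give the dual system: 4·y_kiln + 5·y_labor = 57 and 2·y_kiln + 4·y_labor = 39.
Solving: y_kiln = 5.5, y_labor = 7.
mugs enters the basis when its profit ≥ yᵀa₃ = 5.5·1 + 7·3 = 26.5.

26.5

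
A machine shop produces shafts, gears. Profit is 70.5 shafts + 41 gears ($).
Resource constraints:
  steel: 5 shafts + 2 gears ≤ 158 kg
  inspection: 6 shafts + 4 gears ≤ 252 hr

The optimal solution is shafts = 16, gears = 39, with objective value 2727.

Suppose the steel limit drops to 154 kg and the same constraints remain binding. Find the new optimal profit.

2709

Check each constraint at x*: steel 158/158 (tight); inspection 252/252 (tight).
From A_Bᵀ y = c: 5·y_steel + 6·y_inspection = 70.5; 2·y_steel + 4·y_inspection = 41.
Solving: y_steel = 4.5, y_inspection = 8.
Δz = y_steel·Δb = 4.5 × (-4) = -18, so new z* = 2727 − 18 = 2709.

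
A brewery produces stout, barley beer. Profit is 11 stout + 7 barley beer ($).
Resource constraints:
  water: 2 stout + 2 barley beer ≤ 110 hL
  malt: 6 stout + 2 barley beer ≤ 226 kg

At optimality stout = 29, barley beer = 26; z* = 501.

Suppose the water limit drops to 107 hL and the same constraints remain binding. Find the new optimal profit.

493.5

At the optimum: water uses 110 of 110 (binding); malt uses 226 of 226 (binding).
From A_Bᵀ y = c: 2·y_water + 6·y_malt = 11; 2·y_water + 2·y_malt = 7.
Solving: y_water = 2.5, y_malt = 1.
Δz = y_water·Δb = 2.5 × (-3) = -7.5, so new z* = 501 − 7.5 = 493.5.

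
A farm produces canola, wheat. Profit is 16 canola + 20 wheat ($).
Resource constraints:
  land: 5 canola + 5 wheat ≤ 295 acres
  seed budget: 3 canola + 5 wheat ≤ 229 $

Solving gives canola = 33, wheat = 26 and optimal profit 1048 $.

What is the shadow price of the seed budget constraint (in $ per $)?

2

At the optimum: land uses 295 of 295 (binding); seed budget uses 229 of 229 (binding).
The binding rows give the dual system: 5·y_land + 3·y_seed budget = 16 and 5·y_land + 5·y_seed budget = 20.
→ y_land = 2 and y_seed budget = 2.
Shadow price of seed budget = 2.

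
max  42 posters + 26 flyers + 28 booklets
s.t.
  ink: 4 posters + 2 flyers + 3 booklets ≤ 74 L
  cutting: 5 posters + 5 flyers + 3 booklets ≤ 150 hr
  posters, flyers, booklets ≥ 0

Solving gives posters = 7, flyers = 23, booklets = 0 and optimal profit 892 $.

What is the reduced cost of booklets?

Both ink and cutting are binding at x*.
Dual feasibility on the basic columns requires 4·y_ink + 5·y_cutting = 42, 2·y_ink + 5·y_cutting = 26.
→ y_ink = 8 and y_cutting = 2.
Reduced cost of booklets: c₃ − yᵀa₃ = 28 − (8·3 + 2·3) = 28 − 30 = -2.

-2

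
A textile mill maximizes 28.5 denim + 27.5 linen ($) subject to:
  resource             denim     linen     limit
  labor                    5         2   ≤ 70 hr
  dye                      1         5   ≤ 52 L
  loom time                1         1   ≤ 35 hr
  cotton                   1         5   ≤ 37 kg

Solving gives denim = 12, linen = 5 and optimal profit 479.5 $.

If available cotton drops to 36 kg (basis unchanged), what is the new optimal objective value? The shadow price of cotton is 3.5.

Δb = -1, so new z* = 479.5 + (3.5)·(-1) = 479.5 − 3.5 = 476.

476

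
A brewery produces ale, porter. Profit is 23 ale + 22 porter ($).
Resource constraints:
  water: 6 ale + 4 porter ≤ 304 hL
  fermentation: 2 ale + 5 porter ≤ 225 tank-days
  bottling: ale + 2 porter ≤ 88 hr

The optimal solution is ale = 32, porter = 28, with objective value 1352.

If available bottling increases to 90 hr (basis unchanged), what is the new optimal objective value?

1362

At the optimum: water uses 304 of 304 (binding); fermentation uses 204 of 225 (slack = 21); bottling uses 88 of 88 (binding).
Slack constraints have shadow price 0 (complementary slackness).
From A_Bᵀ y = c: 6·y_water + 1·y_bottling = 23; 4·y_water + 2·y_bottling = 22.
This yields shadow prices y_water = 3, y_bottling = 5.
Δz = y_bottling·Δb = 5 × (2) = 10, so new z* = 1352 + 10 = 1362.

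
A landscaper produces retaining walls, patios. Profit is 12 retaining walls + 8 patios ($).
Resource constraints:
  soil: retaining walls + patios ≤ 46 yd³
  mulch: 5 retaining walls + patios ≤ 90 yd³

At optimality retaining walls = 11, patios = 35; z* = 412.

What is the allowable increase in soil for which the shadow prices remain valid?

44

Binding constraints: soil, mulch. The basis is B = [[1,1],[5,1]] with det -4.
Per unit increase in soil, x* moves by d = (-0.25, 1.25).
The basis stays optimal until retaining walls reaches 0; allowable increase = 44 yd³.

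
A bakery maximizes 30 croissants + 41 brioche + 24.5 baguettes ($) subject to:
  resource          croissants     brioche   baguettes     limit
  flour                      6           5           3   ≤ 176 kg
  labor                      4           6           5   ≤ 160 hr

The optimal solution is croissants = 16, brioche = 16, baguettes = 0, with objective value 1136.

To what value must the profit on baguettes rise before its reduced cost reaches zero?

33

At the optimum: flour uses 176 of 176 (binding); labor uses 160 of 160 (binding).
The binding rows give the dual system: 6·y_flour + 4·y_labor = 30 and 5·y_flour + 6·y_labor = 41.
This yields shadow prices y_flour = 1, y_labor = 6.
baguettes enters the basis when its profit ≥ yᵀa₃ = 1·3 + 6·5 = 33.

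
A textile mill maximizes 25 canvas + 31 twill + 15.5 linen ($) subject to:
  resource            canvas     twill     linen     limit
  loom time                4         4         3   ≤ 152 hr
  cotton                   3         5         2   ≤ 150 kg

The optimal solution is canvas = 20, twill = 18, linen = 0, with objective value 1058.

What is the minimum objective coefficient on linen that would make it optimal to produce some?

18

At the optimum: loom time uses 152 of 152 (binding); cotton uses 150 of 150 (binding).
From A_Bᵀ y = c: 4·y_loom time + 3·y_cotton = 25; 4·y_loom time + 5·y_cotton = 31.
This yields shadow prices y_loom time = 4, y_cotton = 3.
linen enters the basis when its profit ≥ yᵀa₃ = 4·3 + 3·2 = 18.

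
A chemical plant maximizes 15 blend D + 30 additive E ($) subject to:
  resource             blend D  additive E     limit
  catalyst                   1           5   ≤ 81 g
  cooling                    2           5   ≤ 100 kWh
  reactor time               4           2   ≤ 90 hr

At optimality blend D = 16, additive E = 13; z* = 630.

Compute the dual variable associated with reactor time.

2.5

Check each constraint at x*: catalyst 81/81 (tight); cooling 97/100 (slack 3); reactor time 90/90 (tight).
Slack constraints have shadow price 0 (complementary slackness).
From A_Bᵀ y = c: 1·y_catalyst + 4·y_reactor time = 15; 5·y_catalyst + 2·y_reactor time = 30.
This yields shadow prices y_catalyst = 5, y_reactor time = 2.5.
Shadow price of reactor time = 2.5.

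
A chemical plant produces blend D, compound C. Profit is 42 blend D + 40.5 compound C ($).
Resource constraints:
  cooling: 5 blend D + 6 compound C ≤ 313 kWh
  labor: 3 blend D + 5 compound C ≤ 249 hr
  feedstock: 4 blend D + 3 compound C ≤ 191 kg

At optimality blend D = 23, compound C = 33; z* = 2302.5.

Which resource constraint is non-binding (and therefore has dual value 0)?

labor

cooling: 313/313 (binding)
labor: 234/249 (slack 15)
feedstock: 191/191 (binding)
By complementary slackness, a constraint with positive slack has shadow price 0 → labor.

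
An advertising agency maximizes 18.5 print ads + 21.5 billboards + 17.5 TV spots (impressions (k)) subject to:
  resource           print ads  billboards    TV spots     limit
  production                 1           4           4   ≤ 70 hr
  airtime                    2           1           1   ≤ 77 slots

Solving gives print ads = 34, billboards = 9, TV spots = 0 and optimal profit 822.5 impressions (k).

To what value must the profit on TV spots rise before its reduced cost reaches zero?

21.5

Check each constraint at x*: production 70/70 (tight); airtime 77/77 (tight).
The binding rows give the dual system: 1·y_production + 2·y_airtime = 18.5 and 4·y_production + 1·y_airtime = 21.5.
Solving: y_production = 3.5, y_airtime = 7.5.
TV spots enters the basis when its profit ≥ yᵀa₃ = 3.5·4 + 7.5·1 = 21.5.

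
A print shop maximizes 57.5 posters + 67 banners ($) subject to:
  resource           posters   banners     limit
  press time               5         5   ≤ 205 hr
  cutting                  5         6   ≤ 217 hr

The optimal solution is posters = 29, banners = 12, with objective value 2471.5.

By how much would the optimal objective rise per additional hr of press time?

2

Both press time and cutting are binding at x*.
The binding rows give the dual system: 5·y_press time + 5·y_cutting = 57.5 and 5·y_press time + 6·y_cutting = 67.
Solving: y_press time = 2, y_cutting = 9.5.
Shadow price of press time = 2.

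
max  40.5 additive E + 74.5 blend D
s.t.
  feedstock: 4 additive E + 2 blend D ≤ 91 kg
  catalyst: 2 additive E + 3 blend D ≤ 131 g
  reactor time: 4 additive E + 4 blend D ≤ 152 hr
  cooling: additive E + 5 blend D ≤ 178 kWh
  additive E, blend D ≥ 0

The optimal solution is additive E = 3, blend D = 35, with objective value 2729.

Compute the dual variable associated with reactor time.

At the optimum: feedstock uses 82 of 91 (slack = 9); catalyst uses 111 of 131 (slack = 20); reactor time uses 152 of 152 (binding); cooling uses 178 of 178 (binding).
Since feedstock, catalyst are not tight, their duals are 0.
The binding rows give the dual system: 4·y_reactor time + 1·y_cooling = 40.5 and 4·y_reactor time + 5·y_cooling = 74.5.
Solving: y_reactor time = 8, y_cooling = 8.5.
Shadow price of reactor time = 8.

8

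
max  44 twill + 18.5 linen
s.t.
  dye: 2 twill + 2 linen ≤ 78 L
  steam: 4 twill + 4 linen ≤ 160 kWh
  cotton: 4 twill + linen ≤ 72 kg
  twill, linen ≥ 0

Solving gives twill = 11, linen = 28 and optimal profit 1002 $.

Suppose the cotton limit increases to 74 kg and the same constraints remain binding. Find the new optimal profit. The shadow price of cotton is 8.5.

Δb = 2, so new z* = 1002 + (8.5)·(2) = 1002 + 17 = 1019.

1019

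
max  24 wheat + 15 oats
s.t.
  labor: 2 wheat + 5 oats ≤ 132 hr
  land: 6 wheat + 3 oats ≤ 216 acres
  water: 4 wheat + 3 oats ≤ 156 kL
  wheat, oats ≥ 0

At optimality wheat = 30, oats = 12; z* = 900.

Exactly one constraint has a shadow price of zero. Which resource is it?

labor

labor: 120/132 (slack 12)
land: 216/216 (binding)
water: 156/156 (binding)
By complementary slackness, a constraint with positive slack has shadow price 0 → labor.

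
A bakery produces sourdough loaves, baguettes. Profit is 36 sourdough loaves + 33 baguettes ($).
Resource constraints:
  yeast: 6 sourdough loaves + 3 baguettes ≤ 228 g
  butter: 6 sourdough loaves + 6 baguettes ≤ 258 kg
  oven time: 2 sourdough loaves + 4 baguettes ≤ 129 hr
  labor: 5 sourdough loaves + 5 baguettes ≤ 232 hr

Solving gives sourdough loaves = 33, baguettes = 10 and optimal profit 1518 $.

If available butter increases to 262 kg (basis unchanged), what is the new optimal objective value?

1538

Binding: yeast and butter. Non-binding: oven time (23 unused), labor (17 unused).
By complementary slackness, y = 0 for the non-binding constraints.
The binding rows give the dual system: 6·y_yeast + 6·y_butter = 36 and 3·y_yeast + 6·y_butter = 33.
→ y_yeast = 1 and y_butter = 5.
Δz = y_butter·Δb = 5 × (4) = 20, so new z* = 1518 + 20 = 1538.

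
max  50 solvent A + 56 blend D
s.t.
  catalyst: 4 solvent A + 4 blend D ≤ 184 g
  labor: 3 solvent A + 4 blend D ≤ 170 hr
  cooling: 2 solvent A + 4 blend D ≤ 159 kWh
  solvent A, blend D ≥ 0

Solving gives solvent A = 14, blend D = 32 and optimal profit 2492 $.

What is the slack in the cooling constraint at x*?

3

cooling used = 2·14 + 4·32 = 156; slack = 159 − 156 = 3.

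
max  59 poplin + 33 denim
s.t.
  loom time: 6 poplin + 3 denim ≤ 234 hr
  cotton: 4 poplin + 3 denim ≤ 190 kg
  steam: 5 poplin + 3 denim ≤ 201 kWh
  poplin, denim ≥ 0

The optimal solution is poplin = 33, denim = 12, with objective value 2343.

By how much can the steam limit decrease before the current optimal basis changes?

6

Binding constraints: loom time, steam. The basis is B = [[6,3],[5,3]] with det 3.
Per unit decrease in steam, x* moves by d = (1, -2).
The basis stays optimal until denim reaches 0; allowable decrease = 6 kWh.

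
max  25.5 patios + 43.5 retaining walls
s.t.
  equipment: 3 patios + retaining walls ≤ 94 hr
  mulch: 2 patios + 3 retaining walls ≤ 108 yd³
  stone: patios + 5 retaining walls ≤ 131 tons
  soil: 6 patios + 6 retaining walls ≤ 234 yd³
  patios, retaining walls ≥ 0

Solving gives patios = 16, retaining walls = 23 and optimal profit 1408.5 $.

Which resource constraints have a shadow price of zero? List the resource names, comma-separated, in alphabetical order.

equipment, mulch

equipment: 71/94 (slack 23)
mulch: 101/108 (slack 7)
stone: 131/131 (binding)
soil: 234/234 (binding)
By complementary slackness, a constraint with positive slack has shadow price 0 → equipment, mulch.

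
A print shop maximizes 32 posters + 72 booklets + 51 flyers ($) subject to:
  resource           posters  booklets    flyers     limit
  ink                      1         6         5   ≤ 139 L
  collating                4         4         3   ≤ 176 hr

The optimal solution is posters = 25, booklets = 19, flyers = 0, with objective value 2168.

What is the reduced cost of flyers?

At the optimum: ink uses 139 of 139 (binding); collating uses 176 of 176 (binding).
The binding rows give the dual system: 1·y_ink + 4·y_collating = 32 and 6·y_ink + 4·y_collating = 72.
→ y_ink = 8 and y_collating = 6.
Reduced cost of flyers: c₃ − yᵀa₃ = 51 − (8·5 + 6·3) = 51 − 58 = -7.

-7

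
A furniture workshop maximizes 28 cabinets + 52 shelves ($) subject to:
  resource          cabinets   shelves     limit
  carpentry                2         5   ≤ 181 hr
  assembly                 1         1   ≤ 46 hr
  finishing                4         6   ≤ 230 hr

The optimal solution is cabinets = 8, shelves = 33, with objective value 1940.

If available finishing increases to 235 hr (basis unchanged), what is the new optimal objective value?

Check each constraint at x*: carpentry 181/181 (tight); assembly 41/46 (slack 5); finishing 230/230 (tight).
By complementary slackness, y = 0 for the non-binding constraint.
From A_Bᵀ y = c: 2·y_carpentry + 4·y_finishing = 28; 5·y_carpentry + 6·y_finishing = 52.
→ y_carpentry = 5 and y_finishing = 4.5.
Δz = y_finishing·Δb = 4.5 × (5) = 22.5, so new z* = 1940 + 22.5 = 1962.5.

1962.5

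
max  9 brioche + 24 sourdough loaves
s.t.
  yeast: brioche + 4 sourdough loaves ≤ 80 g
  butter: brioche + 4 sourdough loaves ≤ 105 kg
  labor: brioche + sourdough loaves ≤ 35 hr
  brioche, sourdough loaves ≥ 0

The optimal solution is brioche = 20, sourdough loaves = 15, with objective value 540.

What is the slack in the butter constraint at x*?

25

butter used = 1·20 + 4·15 = 80; slack = 105 − 80 = 25.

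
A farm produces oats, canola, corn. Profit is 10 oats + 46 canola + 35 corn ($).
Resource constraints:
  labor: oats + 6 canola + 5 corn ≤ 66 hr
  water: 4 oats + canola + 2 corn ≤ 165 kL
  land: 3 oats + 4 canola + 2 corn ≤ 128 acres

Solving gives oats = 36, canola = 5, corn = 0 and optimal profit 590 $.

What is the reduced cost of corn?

-2

Check each constraint at x*: labor 66/66 (tight); water 149/165 (slack 16); land 128/128 (tight).
By complementary slackness, y = 0 for the non-binding constraint.
From A_Bᵀ y = c: 1·y_labor + 3·y_land = 10; 6·y_labor + 4·y_land = 46.
This yields shadow prices y_labor = 7, y_land = 1.
Reduced cost of corn: c₃ − yᵀa₃ = 35 − (7·5 + 1·2) = 35 − 37 = -2.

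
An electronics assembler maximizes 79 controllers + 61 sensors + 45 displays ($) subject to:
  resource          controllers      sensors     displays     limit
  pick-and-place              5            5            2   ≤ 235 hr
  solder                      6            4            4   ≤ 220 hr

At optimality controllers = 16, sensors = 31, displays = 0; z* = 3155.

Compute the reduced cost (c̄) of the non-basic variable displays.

Check each constraint at x*: pick-and-place 235/235 (tight); solder 220/220 (tight).
From A_Bᵀ y = c: 5·y_pick-and-place + 6·y_solder = 79; 5·y_pick-and-place + 4·y_solder = 61.
This yields shadow prices y_pick-and-place = 5, y_solder = 9.
Reduced cost of displays: c₃ − yᵀa₃ = 45 − (5·2 + 9·4) = 45 − 46 = -1.

-1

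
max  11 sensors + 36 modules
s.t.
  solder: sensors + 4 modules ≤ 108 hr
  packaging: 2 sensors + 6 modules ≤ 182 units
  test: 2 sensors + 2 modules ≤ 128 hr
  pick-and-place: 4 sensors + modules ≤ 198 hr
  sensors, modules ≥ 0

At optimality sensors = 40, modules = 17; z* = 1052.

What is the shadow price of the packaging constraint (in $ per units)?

4

At the optimum: solder uses 108 of 108 (binding); packaging uses 182 of 182 (binding); test uses 114 of 128 (slack = 14); pick-and-place uses 177 of 198 (slack = 21).
Slack constraints have shadow price 0 (complementary slackness).
From A_Bᵀ y = c: 1·y_solder + 2·y_packaging = 11; 4·y_solder + 6·y_packaging = 36.
Solving: y_solder = 3, y_packaging = 4.
Shadow price of packaging = 4.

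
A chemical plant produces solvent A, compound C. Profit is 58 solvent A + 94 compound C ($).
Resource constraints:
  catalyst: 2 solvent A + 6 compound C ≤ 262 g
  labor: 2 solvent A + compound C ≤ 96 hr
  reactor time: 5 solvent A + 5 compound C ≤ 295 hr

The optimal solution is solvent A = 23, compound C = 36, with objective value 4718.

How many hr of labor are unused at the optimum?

labor used = 2·23 + 1·36 = 82; slack = 96 − 82 = 14.

14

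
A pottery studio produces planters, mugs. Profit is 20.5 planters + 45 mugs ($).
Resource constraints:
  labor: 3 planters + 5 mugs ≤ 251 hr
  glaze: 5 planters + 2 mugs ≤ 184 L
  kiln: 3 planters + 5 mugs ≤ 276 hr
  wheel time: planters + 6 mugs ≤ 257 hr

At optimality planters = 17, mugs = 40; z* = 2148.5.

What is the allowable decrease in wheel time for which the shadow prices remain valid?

Binding constraints: labor, wheel time. The basis is B = [[3,5],[1,6]] with det 13.
Per unit decrease in wheel time, x* moves by d = (0.3846, -0.2308).
The basis stays optimal until glaze becomes binding; allowable decrease = 13 hr.

13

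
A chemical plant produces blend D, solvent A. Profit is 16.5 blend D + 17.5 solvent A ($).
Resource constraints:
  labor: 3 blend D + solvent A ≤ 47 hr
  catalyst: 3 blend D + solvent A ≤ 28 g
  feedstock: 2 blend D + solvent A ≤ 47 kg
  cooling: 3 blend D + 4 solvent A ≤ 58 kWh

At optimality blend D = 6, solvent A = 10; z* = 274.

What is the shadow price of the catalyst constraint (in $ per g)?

Binding: catalyst and cooling. Non-binding: labor (19 unused), feedstock (25 unused).
By complementary slackness, y = 0 for the non-binding constraints.
Dual feasibility on the basic columns requires 3·y_catalyst + 3·y_cooling = 16.5, 1·y_catalyst + 4·y_cooling = 17.5.
→ y_catalyst = 1.5 and y_cooling = 4.
Shadow price of catalyst = 1.5.

1.5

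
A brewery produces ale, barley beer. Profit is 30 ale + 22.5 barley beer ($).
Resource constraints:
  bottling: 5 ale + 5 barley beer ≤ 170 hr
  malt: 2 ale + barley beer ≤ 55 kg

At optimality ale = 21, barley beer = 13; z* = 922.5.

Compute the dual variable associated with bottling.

3

Both bottling and malt are binding at x*.
Dual feasibility on the basic columns requires 5·y_bottling + 2·y_malt = 30, 5·y_bottling + 1·y_malt = 22.5.
→ y_bottling = 3 and y_malt = 7.5.
Shadow price of bottling = 3.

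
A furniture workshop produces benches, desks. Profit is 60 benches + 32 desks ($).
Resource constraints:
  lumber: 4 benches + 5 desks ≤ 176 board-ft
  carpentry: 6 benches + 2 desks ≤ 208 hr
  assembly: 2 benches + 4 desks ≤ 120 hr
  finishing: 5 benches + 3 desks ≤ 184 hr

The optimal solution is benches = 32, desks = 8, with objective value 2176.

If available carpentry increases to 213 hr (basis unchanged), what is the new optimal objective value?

2188.5

At the optimum: lumber uses 168 of 176 (slack = 8); carpentry uses 208 of 208 (binding); assembly uses 96 of 120 (slack = 24); finishing uses 184 of 184 (binding).
By complementary slackness, y = 0 for the non-binding constraints.
Dual feasibility on the basic columns requires 6·y_carpentry + 5·y_finishing = 60, 2·y_carpentry + 3·y_finishing = 32.
This yields shadow prices y_carpentry = 2.5, y_finishing = 9.
Δz = y_carpentry·Δb = 2.5 × (5) = 12.5, so new z* = 2176 + 12.5 = 2188.5.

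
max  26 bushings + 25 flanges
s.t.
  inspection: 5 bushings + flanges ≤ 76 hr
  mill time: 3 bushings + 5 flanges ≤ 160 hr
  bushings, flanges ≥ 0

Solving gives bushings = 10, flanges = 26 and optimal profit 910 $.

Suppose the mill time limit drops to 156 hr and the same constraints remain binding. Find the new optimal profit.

At the optimum: inspection uses 76 of 76 (binding); mill time uses 160 of 160 (binding).
The binding rows give the dual system: 5·y_inspection + 3·y_mill time = 26 and 1·y_inspection + 5·y_mill time = 25.
→ y_inspection = 2.5 and y_mill time = 4.5.
Δz = y_mill time·Δb = 4.5 × (-4) = -18, so new z* = 910 − 18 = 892.

892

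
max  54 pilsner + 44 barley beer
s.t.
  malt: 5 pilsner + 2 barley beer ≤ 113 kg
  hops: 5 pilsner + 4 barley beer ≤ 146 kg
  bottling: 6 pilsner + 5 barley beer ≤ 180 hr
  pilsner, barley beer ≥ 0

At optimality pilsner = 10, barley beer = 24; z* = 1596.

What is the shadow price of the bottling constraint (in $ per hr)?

4

Check each constraint at x*: malt 98/113 (slack 15); hops 146/146 (tight); bottling 180/180 (tight).
By complementary slackness, y = 0 for the non-binding constraint.
The binding rows give the dual system: 5·y_hops + 6·y_bottling = 54 and 4·y_hops + 5·y_bottling = 44.
→ y_hops = 6 and y_bottling = 4.
Shadow price of bottling = 4.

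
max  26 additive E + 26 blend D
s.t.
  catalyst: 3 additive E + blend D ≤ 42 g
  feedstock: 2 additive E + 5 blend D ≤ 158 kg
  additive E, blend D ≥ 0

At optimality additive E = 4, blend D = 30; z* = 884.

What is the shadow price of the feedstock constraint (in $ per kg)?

4

Both catalyst and feedstock are binding at x*.
Dual feasibility on the basic columns requires 3·y_catalyst + 2·y_feedstock = 26, 1·y_catalyst + 5·y_feedstock = 26.
→ y_catalyst = 6 and y_feedstock = 4.
Shadow price of feedstock = 4.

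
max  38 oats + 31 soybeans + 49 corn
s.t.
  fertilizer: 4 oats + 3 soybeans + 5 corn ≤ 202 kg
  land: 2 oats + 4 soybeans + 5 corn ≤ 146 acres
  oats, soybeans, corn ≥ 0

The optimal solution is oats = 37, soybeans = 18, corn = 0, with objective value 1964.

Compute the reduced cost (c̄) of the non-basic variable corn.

-1

Check each constraint at x*: fertilizer 202/202 (tight); land 146/146 (tight).
The binding rows give the dual system: 4·y_fertilizer + 2·y_land = 38 and 3·y_fertilizer + 4·y_land = 31.
This yields shadow prices y_fertilizer = 9, y_land = 1.
Reduced cost of corn: c₃ − yᵀa₃ = 49 − (9·5 + 1·5) = 49 − 50 = -1.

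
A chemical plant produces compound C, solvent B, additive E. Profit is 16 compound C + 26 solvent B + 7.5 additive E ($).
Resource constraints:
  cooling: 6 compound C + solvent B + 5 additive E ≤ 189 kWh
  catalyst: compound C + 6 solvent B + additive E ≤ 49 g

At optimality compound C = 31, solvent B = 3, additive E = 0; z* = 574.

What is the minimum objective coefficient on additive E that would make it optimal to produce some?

14

Both cooling and catalyst are binding at x*.
The binding rows give the dual system: 6·y_cooling + 1·y_catalyst = 16 and 1·y_cooling + 6·y_catalyst = 26.
→ y_cooling = 2 and y_catalyst = 4.
additive E enters the basis when its profit ≥ yᵀa₃ = 2·5 + 4·1 = 14.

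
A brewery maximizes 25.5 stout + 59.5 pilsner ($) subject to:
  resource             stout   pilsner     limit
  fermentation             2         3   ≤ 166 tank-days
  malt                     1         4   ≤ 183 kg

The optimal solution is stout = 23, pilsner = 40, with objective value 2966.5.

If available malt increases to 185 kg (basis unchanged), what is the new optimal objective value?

Check each constraint at x*: fermentation 166/166 (tight); malt 183/183 (tight).
From A_Bᵀ y = c: 2·y_fermentation + 1·y_malt = 25.5; 3·y_fermentation + 4·y_malt = 59.5.
→ y_fermentation = 8.5 and y_malt = 8.5.
Δz = y_malt·Δb = 8.5 × (2) = 17, so new z* = 2966.5 + 17 = 2983.5.

2983.5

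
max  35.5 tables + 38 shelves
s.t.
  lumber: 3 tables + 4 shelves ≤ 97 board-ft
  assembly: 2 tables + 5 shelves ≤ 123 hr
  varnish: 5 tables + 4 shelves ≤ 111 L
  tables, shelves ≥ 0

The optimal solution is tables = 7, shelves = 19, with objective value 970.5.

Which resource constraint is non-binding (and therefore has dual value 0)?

lumber: 97/97 (binding)
assembly: 109/123 (slack 14)
varnish: 111/111 (binding)
By complementary slackness, a constraint with positive slack has shadow price 0 → assembly.

assembly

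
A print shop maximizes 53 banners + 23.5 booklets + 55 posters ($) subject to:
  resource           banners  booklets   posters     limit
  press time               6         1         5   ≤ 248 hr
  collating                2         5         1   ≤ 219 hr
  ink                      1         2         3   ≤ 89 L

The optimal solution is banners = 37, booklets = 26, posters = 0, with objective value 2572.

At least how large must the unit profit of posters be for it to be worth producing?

Binding: press time and ink. Non-binding: collating (15 unused).
Since collating is not tight, its dual is 0.
The binding rows give the dual system: 6·y_press time + 1·y_ink = 53 and 1·y_press time + 2·y_ink = 23.5.
This yields shadow prices y_press time = 7.5, y_ink = 8.
posters enters the basis when its profit ≥ yᵀa₃ = 7.5·5 + 8·3 = 61.5.

61.5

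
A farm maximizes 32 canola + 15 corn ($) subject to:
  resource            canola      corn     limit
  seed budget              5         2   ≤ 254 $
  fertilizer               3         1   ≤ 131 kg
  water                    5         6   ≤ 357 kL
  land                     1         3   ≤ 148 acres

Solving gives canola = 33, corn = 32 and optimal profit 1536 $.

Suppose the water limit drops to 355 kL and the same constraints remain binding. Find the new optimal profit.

1534

At the optimum: seed budget uses 229 of 254 (slack = 25); fertilizer uses 131 of 131 (binding); water uses 357 of 357 (binding); land uses 129 of 148 (slack = 19).
Since seed budget, land are not tight, their duals are 0.
From A_Bᵀ y = c: 3·y_fertilizer + 5·y_water = 32; 1·y_fertilizer + 6·y_water = 15.
Solving: y_fertilizer = 9, y_water = 1.
Δz = y_water·Δb = 1 × (-2) = -2, so new z* = 1536 − 2 = 1534.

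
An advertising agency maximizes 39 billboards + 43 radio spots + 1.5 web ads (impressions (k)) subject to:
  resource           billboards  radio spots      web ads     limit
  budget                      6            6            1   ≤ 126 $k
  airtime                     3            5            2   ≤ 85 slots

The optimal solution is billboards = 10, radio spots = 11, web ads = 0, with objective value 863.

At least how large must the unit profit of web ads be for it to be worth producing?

9.5

At the optimum: budget uses 126 of 126 (binding); airtime uses 85 of 85 (binding).
The binding rows give the dual system: 6·y_budget + 3·y_airtime = 39 and 6·y_budget + 5·y_airtime = 43.
Solving: y_budget = 5.5, y_airtime = 2.
web ads enters the basis when its profit ≥ yᵀa₃ = 5.5·1 + 2·2 = 9.5.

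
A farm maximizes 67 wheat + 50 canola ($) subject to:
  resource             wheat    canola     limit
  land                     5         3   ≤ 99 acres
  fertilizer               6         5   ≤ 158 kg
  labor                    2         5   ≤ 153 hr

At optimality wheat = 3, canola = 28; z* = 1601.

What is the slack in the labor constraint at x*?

7

labor used = 2·3 + 5·28 = 146; slack = 153 − 146 = 7.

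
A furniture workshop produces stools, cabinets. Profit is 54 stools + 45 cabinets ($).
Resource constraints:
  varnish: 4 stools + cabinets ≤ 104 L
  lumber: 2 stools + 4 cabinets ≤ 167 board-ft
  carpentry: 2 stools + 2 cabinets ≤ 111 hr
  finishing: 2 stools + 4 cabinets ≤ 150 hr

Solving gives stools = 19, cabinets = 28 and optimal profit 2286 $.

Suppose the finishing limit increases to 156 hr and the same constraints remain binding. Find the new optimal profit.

Check each constraint at x*: varnish 104/104 (tight); lumber 150/167 (slack 17); carpentry 94/111 (slack 17); finishing 150/150 (tight).
By complementary slackness, y = 0 for the non-binding constraints.
Dual feasibility on the basic columns requires 4·y_varnish + 2·y_finishing = 54, 1·y_varnish + 4·y_finishing = 45.
Solving: y_varnish = 9, y_finishing = 9.
Δz = y_finishing·Δb = 9 × (6) = 54, so new z* = 2286 + 54 = 2340.

2340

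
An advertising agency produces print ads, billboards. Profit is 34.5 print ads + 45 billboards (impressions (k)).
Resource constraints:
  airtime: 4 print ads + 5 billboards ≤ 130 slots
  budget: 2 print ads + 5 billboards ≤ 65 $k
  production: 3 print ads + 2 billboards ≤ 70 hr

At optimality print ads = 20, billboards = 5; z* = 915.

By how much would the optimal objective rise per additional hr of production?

7.5

Binding: budget and production. Non-binding: airtime (25 unused).
Slack constraints have shadow price 0 (complementary slackness).
Dual feasibility on the basic columns requires 2·y_budget + 3·y_production = 34.5, 5·y_budget + 2·y_production = 45.
Solving: y_budget = 6, y_production = 7.5.
Shadow price of production = 7.5.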